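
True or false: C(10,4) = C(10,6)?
True
C(10,4) = C(10,10-4) by the symmetry property; both equal 210.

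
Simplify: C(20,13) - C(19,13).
C(20,13) - C(19,13) = C(19,12) = 50,388.

Answer: 50,388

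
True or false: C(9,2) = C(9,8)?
False

Reasoning: C(9,2) = 36 but C(9,8) = 9; symmetry gives C(9,2) = C(9,7), not C(9,8).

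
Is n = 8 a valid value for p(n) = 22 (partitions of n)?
Pentagonal recurrence p(n) = p(n−1) + p(n−2) − p(n−5) − p(n−7) + …: p(8) = p(7) + p(6) − p(3) − p(1) = 15 + 11 − 3 − 1 = 22, which equals 22.
Final answer: Yes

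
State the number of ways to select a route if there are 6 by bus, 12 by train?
18

Reasoning: By the addition principle: 6 + 12 = 18.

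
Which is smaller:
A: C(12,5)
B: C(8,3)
B

Explanation: A=C(12,5)=792, B=C(8,3)=56.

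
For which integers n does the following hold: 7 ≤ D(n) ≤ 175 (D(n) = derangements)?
Using D(n) = (n−1)[D(n−1) + D(n−2)] with D(1)=0, D(2)=1: D(3)=2; D(4)=9; D(5)=44; D(6)=265. So valid n = 4, 5.

Answer: 4, 5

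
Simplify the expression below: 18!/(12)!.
This equals 18×17×...×13 = 13,366,080.

Answer: 13,366,080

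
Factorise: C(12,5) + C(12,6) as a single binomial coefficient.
C(13,6)

Working:
By Pascal's identity: C(12,5) + C(12,6) = C(13,6) = 1,716.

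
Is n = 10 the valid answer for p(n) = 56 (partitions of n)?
No

Explanation: Pentagonal recurrence p(n) = p(n−1) + p(n−2) − p(n−5) − p(n−7) + …: p(10) = p(9) + p(8) − p(5) − p(3) = 30 + 22 − 7 − 3 = 42, which does not equal 56.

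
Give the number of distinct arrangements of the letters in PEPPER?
Word has 6 letters (P=3, E=2, R=1). Arrangements: 6!/Π(k!) = 60.

Answer: 60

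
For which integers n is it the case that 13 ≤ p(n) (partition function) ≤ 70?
Tabulating p(n) via p(n) = p(n−1) + p(n−2) − p(n−5) − p(n−7) + …: p(6)=11; p(7)=15; p(8)=22; p(9)=30; p(10)=42; p(11)=56; p(12)=77. So valid n = 7, 8, 9, 10, 11.

Answer: 7, 8, 9, 10, 11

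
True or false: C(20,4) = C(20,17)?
False
C(20,4) = 4,845 but C(20,17) = 1,140; symmetry gives C(20,4) = C(20,16), not C(20,17).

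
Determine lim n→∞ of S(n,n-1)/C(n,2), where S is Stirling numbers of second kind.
1

Reasoning: S(n,n-1) = C(n,2), so the limit is 1.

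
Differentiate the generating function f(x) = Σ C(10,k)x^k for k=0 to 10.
Term-by-term differentiation gives Σ k·C(10,k)x^{k-1} for k=1 to 10.
Final answer: Σ k·C(10,k)x^(k-1) for k=1 to 10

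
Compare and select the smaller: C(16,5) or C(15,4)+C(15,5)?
Equal

Explanation: By Pascal's identity: C(16,5) = C(15,4)+C(15,5) = 4,368. Equal.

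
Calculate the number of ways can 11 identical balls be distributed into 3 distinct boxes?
78

Working:
C(11+3-1, 3-1) = C(13, 2) = 78.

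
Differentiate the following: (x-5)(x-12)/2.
d/dx[(x-5)(x-12)] = (x-12) + (x-5) = 2x - 17. Dividing by 2 gives (2x - 17)/2.

Answer: (2x - 17)/2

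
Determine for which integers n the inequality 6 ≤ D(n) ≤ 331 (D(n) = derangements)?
4, 5, 6

Explanation: Using D(n) = (n−1)[D(n−1) + D(n−2)] with D(1)=0, D(2)=1: D(3)=2; D(4)=9; D(5)=44; D(6)=265; D(7)=1,854. So valid n = 4, 5, 6.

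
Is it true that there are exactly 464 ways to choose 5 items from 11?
C(11,5) = 462 ≠ 464.

Answer: False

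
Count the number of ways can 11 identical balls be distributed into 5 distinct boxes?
C(11+5-1, 5-1) = C(15, 4) = 1,365.
Final answer: 1,365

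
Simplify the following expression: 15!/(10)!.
This equals 15×14×...×11 = 360,360.

Answer: 360,360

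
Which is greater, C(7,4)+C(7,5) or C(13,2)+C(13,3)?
C(13,2)+C(13,3)

Solution: First=56, Second=364.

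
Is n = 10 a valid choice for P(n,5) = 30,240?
Yes

P(10,5) = 10·9·8·7·6 = 30,240, which equals 30,240.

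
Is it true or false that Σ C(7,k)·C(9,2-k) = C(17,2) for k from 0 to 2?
False

Vandermonde's identity gives C(16,2) = 120; RHS C(17,2) = 136.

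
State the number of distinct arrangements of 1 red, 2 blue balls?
3

Reasoning: Multinomial: 3!/(1! × 2!) = 3.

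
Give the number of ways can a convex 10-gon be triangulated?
1,430
Using the Catalan number formula: C_n = C(2n, n) / (n+1)
C_8 = C(16, 8) / (8+1)
     = 12870 / 9
     = 1,430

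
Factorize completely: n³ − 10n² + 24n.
n(n − 4)(n − 6)

Working:
n³ − 10n² + 24n = n(n² − 10n + 24) = n(n − 4)(n − 6).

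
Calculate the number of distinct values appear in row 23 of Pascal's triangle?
12

Reasoning: Row 23 has entries C(23,0)..C(23,23); by symmetry C(23,k)=C(23,23-k), giving 12 distinct values.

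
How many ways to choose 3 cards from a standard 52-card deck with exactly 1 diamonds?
9,633

Solution: 13 diamonds and 39 non-diamonds: C(13,1) × C(39,2) = 13 × 741 = 9,633.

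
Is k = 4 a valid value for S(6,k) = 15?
No

Working:
S(6,4) = 4·S(5,4) + S(5,3) = 4·10 + 25 = 65, which does not equal 15.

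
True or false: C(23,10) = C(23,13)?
True

Reasoning: C(23,10) = C(23,23-10) by the symmetry property; both equal 1,144,066.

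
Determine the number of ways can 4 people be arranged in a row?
24

Solution: Arrangements of 4 distinct objects: 4! = 24.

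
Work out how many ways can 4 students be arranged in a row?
24

Reasoning: Arrangements of 4 distinct objects: 4! = 24.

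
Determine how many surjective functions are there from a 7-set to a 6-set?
15,120
Onto functions = 6! × S(7,6)
First compute S(7,6) via recurrence:
Using the Stirling recurrence: S(n,k) = k·S(n-1,k) + S(n-1,k-1)
S(7,6) = 6·S(6,6) + S(6,5)
         = 6·1 + 15
         = 6 + 15
         = 21
Then: 720 × 21 = 15,120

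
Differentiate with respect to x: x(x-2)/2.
d/dx[(x-0)(x-2)] = (x-2) + (x-0) = 2x - 2. Dividing by 2 gives (2x - 2)/2.
Final answer: (2x - 2)/2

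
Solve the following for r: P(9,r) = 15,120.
5

Working:
P(9,r) = 9·8·…·(9−r+1), a product of r factors. Multiplying down from 9: 9 = 9; 9·8 = 72; 9·8·7 = 504; 9·8·7·6 = 3,024; 9·8·7·6·5 = 15,120 ✓ (5 factors). So r = 5.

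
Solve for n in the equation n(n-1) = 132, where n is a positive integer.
12

Solution: n² − n − 132 = 0, so n = (1 ± √(1 + 4·132))/2 = (1 ± √529)/2 = (1 ± 23)/2, i.e. n = 12 or n = -11. Taking the positive root, n = 12 (check: 12×11 = 132).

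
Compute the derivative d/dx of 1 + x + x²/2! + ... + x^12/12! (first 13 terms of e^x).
1 + x + x²/2! + ... + x^11/11!

Explanation: Differentiating term by term gives the first 12 terms of e^x.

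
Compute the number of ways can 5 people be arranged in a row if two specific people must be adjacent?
Treat pair as unit: (5-1)! arrangements × 2 internal orders = 48.
Final answer: 48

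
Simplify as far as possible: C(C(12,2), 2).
2,145

C(12,2) = 66, then C(66, 2) = 2,145.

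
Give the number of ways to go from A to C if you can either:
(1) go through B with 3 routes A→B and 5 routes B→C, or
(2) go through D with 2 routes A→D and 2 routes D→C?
Route via B: 3×5=15. Route via D: 2×2=4. Total: 19.
Final answer: 19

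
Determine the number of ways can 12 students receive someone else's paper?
176,214,841

Using D(n) = (n-1)[D(n-1) + D(n-2)]:
D(12) = (12-1) × [D(11) + D(10)]
      = 11 × [14684570 + 1334961]
      = 11 × 16019531
      = 176,214,841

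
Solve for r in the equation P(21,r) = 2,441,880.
5

P(21,r) = 21·20·…·(21−r+1), a product of r factors. Multiplying down from 21: 21 = 21; 21·20 = 420; 21·20·19 = 7,980; 21·20·19·18 = 143,640; 21·20·19·18·17 = 2,441,880 ✓ (5 factors). So r = 5.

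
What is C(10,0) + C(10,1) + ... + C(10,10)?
Sum of binomial coefficients = 2^10 = 1,024.
Final answer: 1,024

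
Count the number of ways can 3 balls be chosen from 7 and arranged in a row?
210
P(7,3) = 7!/(7-3)! = 210.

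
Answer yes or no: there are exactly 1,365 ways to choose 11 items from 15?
Yes

Working:
C(15,11) = 1,365.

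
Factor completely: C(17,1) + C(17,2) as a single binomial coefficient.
C(18,2)

Solution: By Pascal's identity: C(17,1) + C(17,2) = C(18,2) = 153.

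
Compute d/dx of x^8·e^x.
(8x^7 + x^8)e^x

Product rule: d/dx[x^8]·e^x + x^8·d/dx[e^x] = 8x^{7}e^x + x^8e^x.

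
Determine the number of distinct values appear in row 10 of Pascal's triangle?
Row 10 has entries C(10,0)..C(10,10); by symmetry C(10,k)=C(10,10-k), giving 6 distinct values.
Final answer: 6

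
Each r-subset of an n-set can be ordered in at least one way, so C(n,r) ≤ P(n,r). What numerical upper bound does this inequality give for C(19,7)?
253,955,520

Explanation: P(19,7) = 19·18·17·16·15·14·13 = 253,955,520, so C(19,7) ≤ 253,955,520. (The bound is loose by a factor of 7! = 5,040: C(19,7) = 253,955,520/5,040 = 50,388.)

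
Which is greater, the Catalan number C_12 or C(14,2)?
C_12

Solution: C_12 = C(24,12)/(12+1) = 2,704,156/13 = 208,012; C(14,2) = 91.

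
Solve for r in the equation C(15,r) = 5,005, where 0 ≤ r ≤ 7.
C(15,r) is increasing for 0 ≤ r ≤ 7. Stepping up (C(15,r+1) = C(15,r)·(15−r)/(r+1)): C(15,1) = 15, C(15,2) = 105, C(15,3) = 455, C(15,4) = 1,365, C(15,5) = 3,003, C(15,6) = 5,005 ✓. So r = 6.

Answer: 6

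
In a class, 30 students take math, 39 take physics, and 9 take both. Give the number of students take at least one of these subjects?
60

Working:
|A∪B| = |A|+|B|-|A∩B| = 30+39-9 = 60.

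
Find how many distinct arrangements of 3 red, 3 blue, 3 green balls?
1,680

Explanation: Multinomial: 9!/(3! × 3! × 3!) = 1,680.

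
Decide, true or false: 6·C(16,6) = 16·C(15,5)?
Absorption identity k·C(n,k) = n·C(n-1,k-1). LHS = 6·8008 = 48,048; RHS = 16·3003 = 48,048.
Final answer: True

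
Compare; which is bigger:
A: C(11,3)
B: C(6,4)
A

Reasoning: A=C(11,3)=165, B=C(6,4)=15.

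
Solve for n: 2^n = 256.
8

Explanation: 2^8 = 256, so n = 8.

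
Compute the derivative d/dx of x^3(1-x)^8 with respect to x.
3x^2(1-x)^8 - 8x^3(1-x)^7
Product rule: 3x^{2}(1-x)^{8} + x^3·(-8)(1-x)^{7}.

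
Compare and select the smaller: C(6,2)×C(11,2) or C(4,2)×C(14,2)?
C(6,2)×C(11,2)=825, C(4,2)×C(14,2)=546.

Answer: C(4,2)×C(14,2)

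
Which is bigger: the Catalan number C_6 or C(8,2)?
C_6

Explanation: C_6 = C(12,6)/(6+1) = 924/7 = 132; C(8,2) = 28.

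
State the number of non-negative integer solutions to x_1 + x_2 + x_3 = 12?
91

C(12+3-1, 3-1) = 91.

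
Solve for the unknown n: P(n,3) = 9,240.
22

Working:
P(n,3) = n(n−1)(n−2) is increasing in n; n(n−1)(n−2) ≈ (n−1)^3 = 9,240 gives n ≈ 22.0. Check: P(20,3) = 6,840, P(21,3) = 7,980, P(22,3) = 9,240 ✓. So n = 22.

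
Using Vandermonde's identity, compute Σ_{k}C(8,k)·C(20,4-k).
20,475

Solution: = C(8+20,4) = C(28,4) = 20,475.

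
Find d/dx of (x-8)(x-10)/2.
(2x - 18)/2
d/dx[(x-8)(x-10)] = (x-10) + (x-8) = 2x - 18. Dividing by 2 gives (2x - 18)/2.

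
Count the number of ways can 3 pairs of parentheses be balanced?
5

Working:
Using the Catalan number formula: C_n = C(2n, n) / (n+1)
C_3 = C(6, 3) / (3+1)
     = 20 / 4
     = 5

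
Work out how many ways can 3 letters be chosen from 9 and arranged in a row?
504

P(9,3) = 9!/(9-3)! = 504.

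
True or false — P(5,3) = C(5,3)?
False

Reasoning: P(5,3) = 60 but C(5,3) = 10; they differ by a factor of 3! = 6, so the statement does not hold.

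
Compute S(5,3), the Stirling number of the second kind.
Using the Stirling recurrence: S(n,k) = k·S(n-1,k) + S(n-1,k-1)
S(5,3) = 3·S(4,3) + S(4,2)
         = 3·6 + 7
         = 18 + 7
         = 25
Final answer: 25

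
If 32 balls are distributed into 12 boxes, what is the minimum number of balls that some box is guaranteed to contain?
3

Reasoning: Pigeonhole: ⌈32/12⌉ = 3.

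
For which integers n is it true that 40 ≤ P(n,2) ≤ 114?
7, 8, 9, 10, 11

Solution: P(6,2)=30; P(7,2)=42; P(8,2)=56; P(9,2)=72; P(10,2)=90; P(11,2)=110; P(12,2)=132. So valid n = 7, 8, 9, 10, 11.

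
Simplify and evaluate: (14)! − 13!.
80,951,270,400

Reasoning: (14)! − 13! = (14)·13! − 13! = (14−1)·13! = 13·13! = 80,951,270,400.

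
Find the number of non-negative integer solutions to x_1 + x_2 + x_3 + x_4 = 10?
286

C(10+4-1, 4-1) = 286.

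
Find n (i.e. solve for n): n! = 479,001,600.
12

Reasoning: n! is strictly increasing. 10! = 3,628,800, 11! = 39,916,800, 12! = 479,001,600 ✓. So n = 12.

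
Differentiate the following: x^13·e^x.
(13x^12 + x^13)e^x

Solution: Product rule: d/dx[x^13]·e^x + x^13·d/dx[e^x] = 13x^{12}e^x + x^13e^x.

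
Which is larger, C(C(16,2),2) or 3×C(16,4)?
C(C(16,2),2)

Explanation: C(C(16,2),2)=7,140, 3×C(16,4)=5,460.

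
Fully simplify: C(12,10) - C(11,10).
55

Working:
C(12,10) - C(11,10) = C(11,9) = 55.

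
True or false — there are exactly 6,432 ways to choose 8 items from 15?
False

Reasoning: C(15,8) = 6,435 ≠ 6432.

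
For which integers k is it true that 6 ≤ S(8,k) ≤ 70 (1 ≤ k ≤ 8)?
7

Reasoning: S(8,1)=1; S(8,2)=127; S(8,3)=966; S(8,4)=1,701; S(8,5)=1,050; S(8,6)=266; S(8,7)=28; S(8,8)=1. So valid k = 7.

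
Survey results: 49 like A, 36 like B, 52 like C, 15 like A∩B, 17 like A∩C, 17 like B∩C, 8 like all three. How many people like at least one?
96
|A∪B∪C| = 49+36+52-15-17-17+8 = 96.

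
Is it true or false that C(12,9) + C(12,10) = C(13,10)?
Pascal's identity: LHS = 220 + 66 = 286; RHS = C(13,10) = 286. Both sides agree, so the statement holds.

Answer: True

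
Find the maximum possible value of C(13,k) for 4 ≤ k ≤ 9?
1,716

Solution: C(13,k) is maximised at the centre of the row: C(13,6) = 1,716.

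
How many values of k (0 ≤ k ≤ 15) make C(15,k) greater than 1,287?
Row 15 is unimodal and symmetric about k=15/2. C(15,3)=455 ≤ 1,287; C(15,4)=1,365 > 1,287; by symmetry C(15,k) > 1,287 for k = 4..11. That's 11 - 4 + 1 = 8 values.
Final answer: 8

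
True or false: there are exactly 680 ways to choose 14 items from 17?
True

Working:
C(17,14) = 680.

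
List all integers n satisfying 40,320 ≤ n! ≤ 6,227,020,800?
8, 9, 10, 11, 12, 13
n! is strictly increasing; 8! = 40,320 and 13! = 6,227,020,800, so valid n = 8, 9, 10, 11, 12, 13.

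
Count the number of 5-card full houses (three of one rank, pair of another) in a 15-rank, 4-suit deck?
Triple rank: 15. Triple suits: C(4,3)=4. Pair rank: 14. Pair suits: C(4,2)=6. Total: 5,040.

Answer: 5,040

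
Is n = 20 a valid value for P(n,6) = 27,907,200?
Yes

Explanation: P(20,6) = 20·19·18·17·16·15 = 27,907,200, which equals 27,907,200.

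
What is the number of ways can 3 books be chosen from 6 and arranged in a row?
120

Reasoning: P(6,3) = 6!/(6-3)! = 120.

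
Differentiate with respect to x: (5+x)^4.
4(5+x)^3
Using the power rule: d/dx (5+x)^4 = 4(5+x)^{3}.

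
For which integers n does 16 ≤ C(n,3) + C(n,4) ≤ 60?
6

Solution: C(5,3)+C(5,4)=15; C(6,3)+C(6,4)=35; C(7,3)+C(7,4)=70. So valid n = 6.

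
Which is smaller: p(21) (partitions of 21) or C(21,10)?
p(21)

Reasoning: Pentagonal recurrence p(n) = p(n−1) + p(n−2) − p(n−5) − p(n−7) + …: p(21) = p(20) + p(19) − p(16) − p(14) + p(9) + p(6) = 627 + 490 − 231 − 135 + 30 + 11 = 792; C(21,10) = 352,716.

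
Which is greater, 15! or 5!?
15!=1,307,674,368,000, 5!=120. 15! > 5!.
Final answer: 15!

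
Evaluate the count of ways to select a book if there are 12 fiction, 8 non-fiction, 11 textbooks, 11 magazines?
42
By the addition principle: 12 + 8 + 11 + 11 = 42.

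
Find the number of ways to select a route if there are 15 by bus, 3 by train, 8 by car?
26

Solution: By the addition principle: 15 + 3 + 8 = 26.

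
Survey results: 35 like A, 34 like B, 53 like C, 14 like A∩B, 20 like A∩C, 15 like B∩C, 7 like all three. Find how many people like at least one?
80
|A∪B∪C| = 35+34+53-14-20-15+7 = 80.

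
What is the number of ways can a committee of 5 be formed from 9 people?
126

C(9,5) = 9! / (5! × (9-5)!)
         = 9! / (5! × 4!)
         = 126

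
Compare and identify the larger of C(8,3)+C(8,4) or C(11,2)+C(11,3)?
C(11,2)+C(11,3)

First=126, Second=220.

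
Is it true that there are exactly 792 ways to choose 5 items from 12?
C(12,5) = 792.

Answer: True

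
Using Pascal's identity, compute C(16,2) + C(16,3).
680

C(16,2) + C(16,3) = C(17,3) = 680.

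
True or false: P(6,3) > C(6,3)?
True

P(6,3) = 120 and C(6,3) = 20; P(n,r) = r! × C(n,r) so P > C whenever r ≥ 2.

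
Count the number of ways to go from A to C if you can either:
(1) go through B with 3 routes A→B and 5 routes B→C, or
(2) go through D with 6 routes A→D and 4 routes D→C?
39

Route via B: 3×5=15. Route via D: 6×4=24. Total: 39.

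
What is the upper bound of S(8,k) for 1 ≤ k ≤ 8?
Row S(8,k) for k = 1..8 (via S(n,k) = k·S(n−1,k) + S(n−1,k−1)): 1, 127, 966, 1,701, 1,050, 266, 28, 1. The row is unimodal; maximum at k = 4: 1,701.
Final answer: 1,701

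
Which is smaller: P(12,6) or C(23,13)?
P(12,6)

Reasoning: P(12,6)=665,280, C(23,13)=1,144,066.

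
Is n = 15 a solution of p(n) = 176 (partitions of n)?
Yes

Reasoning: Pentagonal recurrence p(n) = p(n−1) + p(n−2) − p(n−5) − p(n−7) + …: p(15) = p(14) + p(13) − p(10) − p(8) + p(3) + p(0) = 135 + 101 − 42 − 22 + 3 + 1 = 176, which equals 176.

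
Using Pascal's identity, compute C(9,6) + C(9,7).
C(9,6) + C(9,7) = C(10,7) = 120.
Final answer: 120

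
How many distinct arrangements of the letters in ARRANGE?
Word has 7 letters (A=2, R=2, N=1, G=1, E=1). Arrangements: 7!/Π(k!) = 1,260.
Final answer: 1,260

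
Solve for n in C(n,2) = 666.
37

C(n,2) = n(n−1)/2! is increasing in n, and n(n−1) = 2!·666 = 1,332 ≈ (n−0.5)^2 gives n ≈ 37.0. Check: C(35,2) = 595, C(36,2) = 630, C(37,2) = 666 ✓. So n = 37.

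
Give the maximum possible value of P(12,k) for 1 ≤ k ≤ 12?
479,001,600
P(12,k) increases in k, so maximum at k = 12: 12! = 479,001,600.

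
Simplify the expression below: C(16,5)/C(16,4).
12/5

C(n,k+1)/C(n,k) = (n−k)/(k+1). Here (16−4)/(4+1) = 12/5 = 12/5.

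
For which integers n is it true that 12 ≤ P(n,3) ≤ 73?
4, 5

Explanation: P(3,3)=6; P(4,3)=24; P(5,3)=60; P(6,3)=120. So valid n = 4, 5.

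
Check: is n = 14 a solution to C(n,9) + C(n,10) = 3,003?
Yes

C(14,9) + C(14,10) = 2,002 + 1,001 = 3,003, which equals 3,003.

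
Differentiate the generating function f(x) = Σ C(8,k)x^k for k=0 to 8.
Σ k·C(8,k)x^(k-1) for k=1 to 8

Reasoning: Term-by-term differentiation gives Σ k·C(8,k)x^{k-1} for k=1 to 8.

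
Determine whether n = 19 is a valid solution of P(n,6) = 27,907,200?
No
P(19,6) = 19·18·17·16·15·14 = 19,535,040, which does not equal 27,907,200.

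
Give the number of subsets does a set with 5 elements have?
32

Working:
Each element can be included or excluded: 2^5 = 32.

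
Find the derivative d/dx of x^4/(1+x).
(4x^3(1+x) - x^4)/(1+x)²

Reasoning: Quotient rule: [4x^{3}(1+x) - x^4]/(1+x)².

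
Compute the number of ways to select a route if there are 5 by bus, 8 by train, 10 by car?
23

Reasoning: By the addition principle: 5 + 8 + 10 = 23.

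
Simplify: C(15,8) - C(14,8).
C(15,8) - C(14,8) = C(14,7) = 3,432.

Answer: 3,432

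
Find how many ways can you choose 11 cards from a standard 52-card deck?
60,403,728,840

Explanation: C(52,11) = 60,403,728,840.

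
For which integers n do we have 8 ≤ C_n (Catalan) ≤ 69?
4, 5

Solution: C_3=5; C_4=14; C_5=42; C_6=132. So valid n = 4, 5.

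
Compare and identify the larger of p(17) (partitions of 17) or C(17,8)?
C(17,8)

Explanation: Pentagonal recurrence p(n) = p(n−1) + p(n−2) − p(n−5) − p(n−7) + …: p(17) = p(16) + p(15) − p(12) − p(10) + p(5) + p(2) = 231 + 176 − 77 − 42 + 7 + 2 = 297; C(17,8) = 24,310.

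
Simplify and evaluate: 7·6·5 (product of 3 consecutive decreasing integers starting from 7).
This is P(7,3) = 7!/(4)! = 210.

Answer: 210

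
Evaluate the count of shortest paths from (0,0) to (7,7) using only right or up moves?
Choose 7 rights from 14 moves: C(14,7) = 3,432.

Answer: 3,432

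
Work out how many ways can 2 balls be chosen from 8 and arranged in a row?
P(8,2) = 8!/(8-2)! = 56.

Answer: 56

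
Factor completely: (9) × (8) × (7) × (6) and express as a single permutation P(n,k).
P(9,4) = 9!/(5)!

Reasoning: Product of 4 consecutive descending integers starting at 9: P(9,4) = 9!/5! = 3,024.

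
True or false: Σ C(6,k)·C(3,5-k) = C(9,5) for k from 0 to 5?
Vandermonde's identity gives C(9,5) = 126; RHS C(9,5) = 126.

Answer: True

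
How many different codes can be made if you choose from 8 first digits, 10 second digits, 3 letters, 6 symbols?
1,440

Working:
By the multiplication principle: 8 × 10 × 3 × 6 = 1,440.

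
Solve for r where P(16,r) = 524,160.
5
P(16,r) = 16·15·…·(16−r+1), a product of r factors. Multiplying down from 16: 16 = 16; 16·15 = 240; 16·15·14 = 3,360; 16·15·14·13 = 43,680; 16·15·14·13·12 = 524,160 ✓ (5 factors). So r = 5.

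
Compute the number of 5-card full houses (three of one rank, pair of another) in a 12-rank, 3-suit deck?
396

Reasoning: Triple rank: 12. Triple suits: C(3,3)=1. Pair rank: 11. Pair suits: C(3,2)=3. Total: 396.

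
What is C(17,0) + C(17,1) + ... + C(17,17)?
131,072

Solution: Sum of binomial coefficients = 2^17 = 131,072.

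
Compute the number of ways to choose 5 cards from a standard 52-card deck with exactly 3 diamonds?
211,926

13 diamonds and 39 non-diamonds: C(13,3) × C(39,2) = 286 × 741 = 211,926.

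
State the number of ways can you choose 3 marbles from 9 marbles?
C(9,3) = 9! / (3! × (9-3)!)
         = 9! / (3! × 6!)
         = 84
Final answer: 84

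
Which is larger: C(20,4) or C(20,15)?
C(20,15)

Working:
C(20,4)=4,845, C(20,15)=15,504.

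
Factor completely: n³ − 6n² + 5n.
n³ − 6n² + 5n = n(n² − 6n + 5) = n(n − 1)(n − 5).
Final answer: n(n − 1)(n − 5)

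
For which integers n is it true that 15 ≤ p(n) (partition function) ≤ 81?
Tabulating p(n) via p(n) = p(n−1) + p(n−2) − p(n−5) − p(n−7) + …: p(6)=11; p(7)=15; p(8)=22; p(9)=30; p(10)=42; p(11)=56; p(12)=77; p(13)=101. So valid n = 7, 8, 9, 10, 11, 12.
Final answer: 7, 8, 9, 10, 11, 12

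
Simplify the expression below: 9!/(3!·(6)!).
84

Working:
This is C(9,3) = 84.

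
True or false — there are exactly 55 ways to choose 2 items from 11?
True

Working:
C(11,2) = 55.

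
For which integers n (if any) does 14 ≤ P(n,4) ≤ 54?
4

Solution: P(3,4)=0; P(4,4)=24; P(5,4)=120. So valid n = 4.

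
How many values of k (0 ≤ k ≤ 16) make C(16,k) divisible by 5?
9

Reasoning: Checking C(16,k) mod 5 for k = 0..16: divisible at k = 2, 3, 4, 7, 8, 9, 12, 13, 14. That's 9 values.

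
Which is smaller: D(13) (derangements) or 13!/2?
D(13)

D(13) = (13-1)·[D(12) + D(11)] = 12·[176,214,841 + 14,684,570] = 2,290,792,932; 13!/2 = 6,227,020,800/2 = 3,113,510,400.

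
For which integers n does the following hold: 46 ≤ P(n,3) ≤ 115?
P(4,3)=24; P(5,3)=60; P(6,3)=120. So valid n = 5.
Final answer: 5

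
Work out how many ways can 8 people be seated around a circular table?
5,040

Solution: Circular arrangements: (8-1)! = 5,040.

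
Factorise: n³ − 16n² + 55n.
n(n − 5)(n − 11)
n³ − 16n² + 55n = n(n² − 16n + 55) = n(n − 5)(n − 11).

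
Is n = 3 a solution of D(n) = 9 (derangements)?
No

Explanation: D(3) = (3-1)·[D(2) + D(1)] = 2·[1 + 0] = 2, which does not equal 9.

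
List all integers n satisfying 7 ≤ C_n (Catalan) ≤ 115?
4, 5

Explanation: C_3=5; C_4=14; C_5=42; C_6=132. So valid n = 4, 5.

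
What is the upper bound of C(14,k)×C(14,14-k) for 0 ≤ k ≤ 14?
11,778,624

C(14,k)·C(14,14-k) = C(14,k)², maximised at the centre k = 7: C(14,7)² = 11,778,624.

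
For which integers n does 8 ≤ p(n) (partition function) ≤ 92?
6, 7, 8, 9, 10, 11, 12
Tabulating p(n) via p(n) = p(n−1) + p(n−2) − p(n−5) − p(n−7) + …: p(5)=7; p(6)=11; p(7)=15; p(8)=22; p(9)=30; p(10)=42; p(11)=56; p(12)=77; p(13)=101. So valid n = 6, 7, 8, 9, 10, 11, 12.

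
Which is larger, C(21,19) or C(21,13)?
C(21,13)
C(21,19)=210, C(21,13)=203,490.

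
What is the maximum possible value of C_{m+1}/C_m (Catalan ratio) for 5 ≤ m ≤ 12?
25/7

Working:
C_{m+1}/C_m = 2(2m+1)/(m+2), which increases with m. Maximum at m = 12: 2·25/14 = 25/7.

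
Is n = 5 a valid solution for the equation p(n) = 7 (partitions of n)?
Pentagonal recurrence p(n) = p(n−1) + p(n−2) − p(n−5) − p(n−7) + …: p(5) = p(4) + p(3) − p(0) = 5 + 3 − 1 = 7, which equals 7.

Answer: Yes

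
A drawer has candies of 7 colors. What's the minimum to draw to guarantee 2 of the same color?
8
Worst case: 1 of each = 7. One more: 8.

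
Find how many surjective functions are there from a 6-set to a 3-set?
540

Reasoning: Onto functions = 3! × S(6,3)
First compute S(6,3) via recurrence:
Using the Stirling recurrence: S(n,k) = k·S(n-1,k) + S(n-1,k-1)
S(6,3) = 3·S(5,3) + S(5,2)
         = 3·25 + 15
         = 75 + 15
         = 90
Then: 6 × 90 = 540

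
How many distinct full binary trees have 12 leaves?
58,786

Reasoning: Using the Catalan number formula: C_n = C(2n, n) / (n+1)
C_11 = C(22, 11) / (11+1)
     = 705432 / 12
     = 58,786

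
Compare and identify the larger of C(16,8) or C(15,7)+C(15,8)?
Equal

Solution: By Pascal's identity: C(16,8) = C(15,7)+C(15,8) = 12,870. Equal.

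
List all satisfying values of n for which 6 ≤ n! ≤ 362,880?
3, 4, 5, 6, 7, 8, 9

Solution: n! is strictly increasing; 3! = 6 and 9! = 362,880, so valid n = 3, 4, 5, 6, 7, 8, 9.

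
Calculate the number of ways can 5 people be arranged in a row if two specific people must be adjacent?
48

Reasoning: Treat pair as unit: (5-1)! arrangements × 2 internal orders = 48.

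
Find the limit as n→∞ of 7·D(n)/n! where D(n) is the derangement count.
7/e

D(n)/n! → 1/e, so 7·D(n)/n! → 7/e.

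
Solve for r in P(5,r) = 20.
2

P(5,r) = 5·4·…·(5−r+1), a product of r factors. Multiplying down from 5: 5 = 5; 5·4 = 20 ✓ (2 factors). So r = 2.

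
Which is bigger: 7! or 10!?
10!

Working:
7!=5,040, 10!=3,628,800. 10! > 7!.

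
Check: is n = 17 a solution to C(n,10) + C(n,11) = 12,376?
No

Solution: C(17,10) + C(17,11) = 19,448 + 12,376 = 31,824, which does not equal 12,376.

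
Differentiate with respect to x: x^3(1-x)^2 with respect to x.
3x^2(1-x)^2 - 2x^3(1-x)^1

Product rule: 3x^{2}(1-x)^{2} + x^3·(-2)(1-x)^{1}.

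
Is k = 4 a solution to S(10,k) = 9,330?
S(10,4) = 4·S(9,4) + S(9,3) = 4·7,770 + 3,025 = 34,105, which does not equal 9,330.
Final answer: No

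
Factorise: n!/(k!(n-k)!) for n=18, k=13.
C(18,13) = 8,568

Working:
This is the binomial coefficient C(18,13) = 8,568.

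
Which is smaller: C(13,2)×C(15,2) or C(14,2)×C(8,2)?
C(14,2)×C(8,2)

C(13,2)×C(15,2)=8,190, C(14,2)×C(8,2)=2,548.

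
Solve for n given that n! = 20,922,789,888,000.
16

Working:
n! is strictly increasing. 14! = 87,178,291,200, 15! = 1,307,674,368,000, 16! = 20,922,789,888,000 ✓. So n = 16.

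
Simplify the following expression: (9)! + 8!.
(9)! + 8! = (9)·8! + 8! = (9+1)·8! = 10·8! = 403,200.
Final answer: 403,200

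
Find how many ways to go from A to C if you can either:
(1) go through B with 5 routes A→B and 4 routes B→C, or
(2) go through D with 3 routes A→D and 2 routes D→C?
26

Working:
Route via B: 5×4=20. Route via D: 3×2=6. Total: 26.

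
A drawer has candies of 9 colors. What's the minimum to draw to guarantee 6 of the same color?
46

Explanation: Worst case: 5 of each = 45. One more: 46.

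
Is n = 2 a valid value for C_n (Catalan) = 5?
No

Reasoning: C_2 = C(4,2)/(2+1) = 6/3 = 2, which does not equal 5.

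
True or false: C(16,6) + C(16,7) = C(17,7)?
True

Solution: Pascal's identity C(n,k) + C(n,k+1) = C(n+1,k+1): 8,008 + 11,440 = 19,448 = C(17,7).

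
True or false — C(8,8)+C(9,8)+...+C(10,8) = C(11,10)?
False

Explanation: Hockey stick identity gives Σ = C(11,9) = 55; RHS C(11,10) = 11.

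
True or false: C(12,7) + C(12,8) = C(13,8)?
True

Explanation: Pascal's identity C(n,k) + C(n,k+1) = C(n+1,k+1): 792 + 495 = 1,287 = C(13,8).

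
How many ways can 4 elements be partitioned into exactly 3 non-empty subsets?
6

Solution: This equals S(4,3), the Stirling number of the 2nd kind.
Using the Stirling recurrence: S(n,k) = k·S(n-1,k) + S(n-1,k-1)
S(4,3) = 3·S(3,3) + S(3,2)
         = 3·1 + 3
         = 3 + 3
         = 6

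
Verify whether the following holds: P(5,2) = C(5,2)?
False

P(5,2) = 20 but C(5,2) = 10; they differ by a factor of 2! = 2, so the statement does not hold.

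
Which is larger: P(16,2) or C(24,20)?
C(24,20)
P(16,2)=240, C(24,20)=10,626.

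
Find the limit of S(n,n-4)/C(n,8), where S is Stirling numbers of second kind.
105
The leading term of S(n,n-4) as a polynomial in n is (7)!!·C(n,8), so the ratio → (7)!! = 105.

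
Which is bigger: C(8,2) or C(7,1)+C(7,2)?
Equal
By Pascal's identity: C(8,2) = C(7,1)+C(7,2) = 28. Equal.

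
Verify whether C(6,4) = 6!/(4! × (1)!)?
False

Explanation: The correct denominator is 4!×2!, giving C(6,4) = 15; the stated RHS is 6!/(4!×1!) = 30 ≠ 15, so the statement does not hold.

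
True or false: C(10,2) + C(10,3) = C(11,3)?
True

Working:
Pascal's identity C(n,k) + C(n,k+1) = C(n+1,k+1): 45 + 120 = 165 = C(11,3).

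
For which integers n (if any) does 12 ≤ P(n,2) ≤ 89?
4, 5, 6, 7, 8, 9

Solution: P(3,2)=6; P(4,2)=12; P(5,2)=20; P(6,2)=30; P(7,2)=42; P(8,2)=56; P(9,2)=72; P(10,2)=90. So valid n = 4, 5, 6, 7, 8, 9.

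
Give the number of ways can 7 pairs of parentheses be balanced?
429

Using the Catalan number formula: C_n = C(2n, n) / (n+1)
C_7 = C(14, 7) / (7+1)
     = 3432 / 8
     = 429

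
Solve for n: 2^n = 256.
2^8 = 256, so n = 8.

Answer: 8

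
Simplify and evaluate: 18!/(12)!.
This equals 18×17×...×13 = 13,366,080.
Final answer: 13,366,080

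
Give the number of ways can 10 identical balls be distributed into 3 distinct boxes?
66

C(10+3-1, 3-1) = C(12, 2) = 66.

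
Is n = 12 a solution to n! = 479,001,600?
Yes

Explanation: 12! = 12·11! = 12·39,916,800 = 479,001,600, which equals 479,001,600.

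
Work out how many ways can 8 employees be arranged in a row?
40,320

Solution: Arrangements of 8 distinct objects: 8! = 40,320.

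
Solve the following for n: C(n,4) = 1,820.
16

Working:
C(n,4) = n(n−1)(n−2)(n−3)/4! is increasing in n, and n(n−1)(n−2)(n−3) = 4!·1,820 = 43,680 ≈ (n−1.5)^4 gives n ≈ 16.0. Check: C(14,4) = 1,001, C(15,4) = 1,365, C(16,4) = 1,820 ✓. So n = 16.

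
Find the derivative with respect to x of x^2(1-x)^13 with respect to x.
2x^1(1-x)^13 - 13x^2(1-x)^12

Product rule: 2x^{1}(1-x)^{13} + x^2·(-13)(1-x)^{12}.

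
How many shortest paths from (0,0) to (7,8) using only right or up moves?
6,435

Working:
Choose 7 rights from 15 moves: C(15,7) = 6,435.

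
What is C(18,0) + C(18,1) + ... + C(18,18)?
262,144

Solution: Sum of binomial coefficients = 2^18 = 262,144.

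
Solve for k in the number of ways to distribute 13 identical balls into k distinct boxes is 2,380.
5

Solution: Stars and bars: the count is C(13+k−1, k−1), increasing in k. k=3: C(15,2) = 105, k=4: C(16,3) = 560, k=5: C(17,4) = 2,380 ✓. So k = 5.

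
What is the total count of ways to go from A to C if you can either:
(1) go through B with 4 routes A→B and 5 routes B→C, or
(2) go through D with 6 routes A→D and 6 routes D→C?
Route via B: 4×5=20. Route via D: 6×6=36. Total: 56.

Answer: 56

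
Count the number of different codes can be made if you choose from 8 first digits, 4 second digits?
By the multiplication principle: 8 × 4 = 32.

Answer: 32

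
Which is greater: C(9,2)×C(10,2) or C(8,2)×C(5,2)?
C(9,2)×C(10,2)

C(9,2)×C(10,2)=1,620, C(8,2)×C(5,2)=280.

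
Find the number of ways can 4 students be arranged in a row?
24

Solution: Arrangements of 4 distinct objects: 4! = 24.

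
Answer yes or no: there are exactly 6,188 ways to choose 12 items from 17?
Yes
C(17,12) = 6,188.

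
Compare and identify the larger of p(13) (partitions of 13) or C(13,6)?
C(13,6)

Reasoning: Pentagonal recurrence p(n) = p(n−1) + p(n−2) − p(n−5) − p(n−7) + …: p(13) = p(12) + p(11) − p(8) − p(6) + p(1) = 77 + 56 − 22 − 11 + 1 = 101; C(13,6) = 1,716.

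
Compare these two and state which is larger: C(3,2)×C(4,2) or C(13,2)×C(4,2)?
C(13,2)×C(4,2)

Working:
C(3,2)×C(4,2)=18, C(13,2)×C(4,2)=468.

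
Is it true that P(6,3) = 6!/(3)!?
True

Explanation: Permutation formula P(n,k) = n!/(n-k)!: 6!/3! = 720/6 = 120 = P(6,3). The statement holds.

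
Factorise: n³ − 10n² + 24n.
n(n − 4)(n − 6)

Explanation: n³ − 10n² + 24n = n(n² − 10n + 24) = n(n − 4)(n − 6).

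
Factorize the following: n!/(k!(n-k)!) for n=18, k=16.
This is the binomial coefficient C(18,16) = 153.

Answer: C(18,16) = 153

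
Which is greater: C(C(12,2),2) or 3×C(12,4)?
C(C(12,2),2)

Solution: C(C(12,2),2)=2,145, 3×C(12,4)=1,485.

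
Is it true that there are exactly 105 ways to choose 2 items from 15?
C(15,2) = 105.

Answer: True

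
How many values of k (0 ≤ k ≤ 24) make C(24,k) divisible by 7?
9

Solution: Checking C(24,k) mod 7 for k = 0..24: divisible at k = 4, 5, 6, 11, 12, 13, 18, 19, 20. That's 9 values.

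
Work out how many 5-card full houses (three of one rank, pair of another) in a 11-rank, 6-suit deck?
33,000

Working:
Triple rank: 11. Triple suits: C(6,3)=20. Pair rank: 10. Pair suits: C(6,2)=15. Total: 33,000.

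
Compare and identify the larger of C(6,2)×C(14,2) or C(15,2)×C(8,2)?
C(15,2)×C(8,2)

Reasoning: C(6,2)×C(14,2)=1,365, C(15,2)×C(8,2)=2,940.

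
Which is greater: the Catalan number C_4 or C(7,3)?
C(7,3)

Solution: C_4 = C(8,4)/(4+1) = 70/5 = 14; C(7,3) = 35.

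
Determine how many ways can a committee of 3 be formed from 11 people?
165

Working:
C(11,3) = 11! / (3! × (11-3)!)
         = 11! / (3! × 8!)
         = 165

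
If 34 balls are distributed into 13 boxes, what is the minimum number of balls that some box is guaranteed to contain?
3

Working:
Pigeonhole: ⌈34/13⌉ = 3.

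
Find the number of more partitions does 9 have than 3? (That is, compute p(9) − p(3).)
27

Working:
Pentagonal recurrence p(n) = p(n−1) + p(n−2) − p(n−5) − p(n−7) + …: p(9) = p(8) + p(7) − p(4) − p(2) = 22 + 15 − 5 − 2 = 30.
p(3) = p(2) + p(1) = 2 + 1 = 3.
Difference = 30 − 3 = 27.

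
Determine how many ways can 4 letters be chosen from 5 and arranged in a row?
120

Solution: P(5,4) = 5!/(5-4)! = 120.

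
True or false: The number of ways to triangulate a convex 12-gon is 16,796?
True

Working:
Triangulations of a convex 12-gon are counted by the Catalan number C_10: C_10 = C(20,10)/(10+1) = 184,756/11 = 16,796.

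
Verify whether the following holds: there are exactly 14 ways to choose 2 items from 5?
False

Reasoning: C(5,2) = 10 ≠ 14.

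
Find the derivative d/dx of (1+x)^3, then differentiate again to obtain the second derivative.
6(1+x)^1

Solution: First derivative: 3(1+x)^{2}. Second derivative: 3·2·(1+x)^{1} = 6(1+x)^{1}.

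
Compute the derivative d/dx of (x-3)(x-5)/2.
(2x - 8)/2

Reasoning: d/dx[(x-3)(x-5)] = (x-5) + (x-3) = 2x - 8. Dividing by 2 gives (2x - 8)/2.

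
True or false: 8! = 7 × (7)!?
False

Explanation: 8! = 8 × 7! = 40,320, but 7 × 7! = 35,280.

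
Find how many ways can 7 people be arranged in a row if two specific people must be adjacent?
Treat pair as unit: (7-1)! arrangements × 2 internal orders = 1,440.

Answer: 1,440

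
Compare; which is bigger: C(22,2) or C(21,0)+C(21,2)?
C(22,2)

Explanation: C(22,2)=231; C(21,0)+C(21,2)=1+210=211.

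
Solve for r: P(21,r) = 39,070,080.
P(21,r) = 21·20·…·(21−r+1), a product of r factors. Multiplying down from 21: 21 = 21; 21·20 = 420; 21·20·19 = 7,980; 21·20·19·18 = 143,640; 21·20·19·18·17 = 2,441,880; 21·20·19·18·17·16 = 39,070,080 ✓ (6 factors). So r = 6.

Answer: 6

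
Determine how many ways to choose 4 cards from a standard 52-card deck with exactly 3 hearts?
11,154

Solution: 13 hearts and 39 non-hearts: C(13,3) × C(39,1) = 286 × 39 = 11,154.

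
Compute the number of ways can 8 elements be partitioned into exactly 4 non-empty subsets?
1,701

Reasoning: This equals S(8,4), the Stirling number of the 2nd kind.
Using the Stirling recurrence: S(n,k) = k·S(n-1,k) + S(n-1,k-1)
S(8,4) = 4·S(7,4) + S(7,3)
         = 4·350 + 301
         = 1400 + 301
         = 1,701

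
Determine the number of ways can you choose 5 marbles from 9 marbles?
126
C(9,5) = 9! / (5! × (9-5)!)
         = 9! / (5! × 4!)
         = 126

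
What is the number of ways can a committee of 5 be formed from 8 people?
56

C(8,5) = 8! / (5! × (8-5)!)
         = 8! / (5! × 3!)
         = 56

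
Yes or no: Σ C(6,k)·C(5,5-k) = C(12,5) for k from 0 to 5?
No

Explanation: Vandermonde's identity gives C(11,5) = 462; RHS C(12,5) = 792.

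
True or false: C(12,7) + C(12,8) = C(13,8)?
Pascal's identity C(n,k) + C(n,k+1) = C(n+1,k+1): 792 + 495 = 1,287 = C(13,8).

Answer: True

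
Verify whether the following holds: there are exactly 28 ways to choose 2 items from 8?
True

C(8,2) = 28.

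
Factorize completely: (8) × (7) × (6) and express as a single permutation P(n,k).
P(8,3) = 8!/(5)!
Product of 3 consecutive descending integers starting at 8: P(8,3) = 8!/5! = 336.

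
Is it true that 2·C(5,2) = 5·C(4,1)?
Absorption identity k·C(n,k) = n·C(n-1,k-1). LHS = 2·10 = 20; RHS = 5·4 = 20.

Answer: True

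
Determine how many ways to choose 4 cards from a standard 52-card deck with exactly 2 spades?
13 spades and 39 non-spades: C(13,2) × C(39,2) = 78 × 741 = 57,798.

Answer: 57,798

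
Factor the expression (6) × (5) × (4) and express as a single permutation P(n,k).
P(6,3) = 6!/(3)!

Reasoning: Product of 3 consecutive descending integers starting at 6: P(6,3) = 6!/3! = 120.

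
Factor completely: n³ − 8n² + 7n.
n³ − 8n² + 7n = n(n² − 8n + 7) = n(n − 1)(n − 7).

Answer: n(n − 1)(n − 7)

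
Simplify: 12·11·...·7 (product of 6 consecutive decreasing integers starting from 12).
665,280

Reasoning: This is P(12,6) = 12!/(6)! = 665,280.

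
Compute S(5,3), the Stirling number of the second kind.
25

Reasoning: Using the Stirling recurrence: S(n,k) = k·S(n-1,k) + S(n-1,k-1)
S(5,3) = 3·S(4,3) + S(4,2)
         = 3·6 + 7
         = 18 + 7
         = 25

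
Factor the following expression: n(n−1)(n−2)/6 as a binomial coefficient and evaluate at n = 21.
C(n,3); C(21,3) = 1,330

n(n−1)(n−2)/6 = n!/(3!(n−3)!) = C(n,3). At n = 21: C(21,3) = 1,330.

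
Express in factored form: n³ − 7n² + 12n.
n³ − 7n² + 12n = n(n² − 7n + 12) = n(n − 3)(n − 4).
Final answer: n(n − 3)(n − 4)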